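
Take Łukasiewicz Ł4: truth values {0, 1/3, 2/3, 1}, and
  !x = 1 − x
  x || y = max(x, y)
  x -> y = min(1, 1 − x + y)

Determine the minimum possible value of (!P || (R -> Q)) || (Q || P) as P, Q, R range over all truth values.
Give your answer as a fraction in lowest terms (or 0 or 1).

Take P = 1/3, Q = 0, R = 1/3:
!P = !1/3 = 2/3
R -> Q = 1/3 -> 0 = 2/3
!P || (R -> Q) = 2/3 || 2/3 = 2/3
Q || P = 0 || 1/3 = 1/3
(!P || (R -> Q)) || (Q || P) = 2/3 || 1/3 = 2/3
No assignment yields a value below 2/3, so this is the minimum.

2/3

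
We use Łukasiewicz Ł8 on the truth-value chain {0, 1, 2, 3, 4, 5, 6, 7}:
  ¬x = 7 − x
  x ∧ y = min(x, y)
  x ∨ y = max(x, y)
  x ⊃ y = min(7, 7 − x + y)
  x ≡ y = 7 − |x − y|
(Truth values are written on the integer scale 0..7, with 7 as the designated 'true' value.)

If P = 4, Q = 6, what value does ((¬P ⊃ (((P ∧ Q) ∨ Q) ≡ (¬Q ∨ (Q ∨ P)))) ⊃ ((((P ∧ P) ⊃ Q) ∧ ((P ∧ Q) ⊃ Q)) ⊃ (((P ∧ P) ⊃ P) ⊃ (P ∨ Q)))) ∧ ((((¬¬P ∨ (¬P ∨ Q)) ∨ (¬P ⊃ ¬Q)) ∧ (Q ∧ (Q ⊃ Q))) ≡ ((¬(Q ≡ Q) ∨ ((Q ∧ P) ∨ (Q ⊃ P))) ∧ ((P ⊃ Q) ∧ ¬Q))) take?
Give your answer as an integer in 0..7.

¬P = ¬4 = 3
P ∧ Q = 4 ∧ 6 = 4
(P ∧ Q) ∨ Q = 4 ∨ 6 = 6
¬Q = ¬6 = 1
Q ∨ P = 6 ∨ 4 = 6
¬Q ∨ (Q ∨ P) = 1 ∨ 6 = 6
((P ∧ Q) ∨ Q) ≡ (¬Q ∨ (Q ∨ P)) = 6 ≡ 6 = 7
¬P ⊃ (((P ∧ Q) ∨ Q) ≡ (¬Q ∨ (Q ∨ P))) = 3 ⊃ 7 = 7
P ∧ P = 4 ∧ 4 = 4
(P ∧ P) ⊃ Q = 4 ⊃ 6 = 7
P ∧ Q = 4 ∧ 6 = 4
(P ∧ Q) ⊃ Q = 4 ⊃ 6 = 7
((P ∧ P) ⊃ Q) ∧ ((P ∧ Q) ⊃ Q) = 7 ∧ 7 = 7
P ∧ P = 4 ∧ 4 = 4
(P ∧ P) ⊃ P = 4 ⊃ 4 = 7
P ∨ Q = 4 ∨ 6 = 6
((P ∧ P) ⊃ P) ⊃ (P ∨ Q) = 7 ⊃ 6 = 6
(((P ∧ P) ⊃ Q) ∧ ((P ∧ Q) ⊃ Q)) ⊃ (((P ∧ P) ⊃ P) ⊃ (P ∨ Q)) = 7 ⊃ 6 = 6
(¬P ⊃ (((P ∧ Q) ∨ Q) ≡ (¬Q ∨ (Q ∨ P)))) ⊃ ((((P ∧ P) ⊃ Q) ∧ ((P ∧ Q) ⊃ Q)) ⊃ (((P ∧ P) ⊃ P) ⊃ (P ∨ Q))) = 7 ⊃ 6 = 6
¬P = ¬4 = 3
¬¬P = ¬3 = 4
¬P = ¬4 = 3
¬P ∨ Q = 3 ∨ 6 = 6
¬¬P ∨ (¬P ∨ Q) = 4 ∨ 6 = 6
¬P = ¬4 = 3
¬Q = ¬6 = 1
¬P ⊃ ¬Q = 3 ⊃ 1 = 5
(¬¬P ∨ (¬P ∨ Q)) ∨ (¬P ⊃ ¬Q) = 6 ∨ 5 = 6
Q ⊃ Q = 6 ⊃ 6 = 7
Q ∧ (Q ⊃ Q) = 6 ∧ 7 = 6
((¬¬P ∨ (¬P ∨ Q)) ∨ (¬P ⊃ ¬Q)) ∧ (Q ∧ (Q ⊃ Q)) = 6 ∧ 6 = 6
Q ≡ Q = 6 ≡ 6 = 7
¬(Q ≡ Q) = ¬7 = 0
Q ∧ P = 6 ∧ 4 = 4
Q ⊃ P = 6 ⊃ 4 = 5
(Q ∧ P) ∨ (Q ⊃ P) = 4 ∨ 5 = 5
¬(Q ≡ Q) ∨ ((Q ∧ P) ∨ (Q ⊃ P)) = 0 ∨ 5 = 5
P ⊃ Q = 4 ⊃ 6 = 7
¬Q = ¬6 = 1
(P ⊃ Q) ∧ ¬Q = 7 ∧ 1 = 1
(¬(Q ≡ Q) ∨ ((Q ∧ P) ∨ (Q ⊃ P))) ∧ ((P ⊃ Q) ∧ ¬Q) = 5 ∧ 1 = 1
(((¬¬P ∨ (¬P ∨ Q)) ∨ (¬P ⊃ ¬Q)) ∧ (Q ∧ (Q ⊃ Q))) ≡ ((¬(Q ≡ Q) ∨ ((Q ∧ P) ∨ (Q ⊃ P))) ∧ ((P ⊃ Q) ∧ ¬Q)) = 6 ≡ 1 = 2
((¬P ⊃ (((P ∧ Q) ∨ Q) ≡ (¬Q ∨ (Q ∨ P)))) ⊃ ((((P ∧ P) ⊃ Q) ∧ ((P ∧ Q) ⊃ Q)) ⊃ (((P ∧ P) ⊃ P) ⊃ (P ∨ Q)))) ∧ ((((¬¬P ∨ (¬P ∨ Q)) ∨ (¬P ⊃ ¬Q)) ∧ (Q ∧ (Q ⊃ Q))) ≡ ((¬(Q ≡ Q) ∨ ((Q ∧ P) ∨ (Q ⊃ P))) ∧ ((P ⊃ Q) ∧ ¬Q))) = 6 ∧ 2 = 2

2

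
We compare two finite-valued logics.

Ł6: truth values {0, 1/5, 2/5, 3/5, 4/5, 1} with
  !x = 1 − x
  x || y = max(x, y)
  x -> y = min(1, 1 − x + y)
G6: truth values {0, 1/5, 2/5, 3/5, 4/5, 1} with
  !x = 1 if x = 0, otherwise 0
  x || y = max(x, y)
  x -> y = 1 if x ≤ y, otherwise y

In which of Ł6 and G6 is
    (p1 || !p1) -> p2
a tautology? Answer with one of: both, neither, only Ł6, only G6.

neither

In Ł6: at p1 = 0, p2 = 0 the value is 0 — not a tautology.
In G6: at p1 = 0, p2 = 0 the value is 0 — not a tautology.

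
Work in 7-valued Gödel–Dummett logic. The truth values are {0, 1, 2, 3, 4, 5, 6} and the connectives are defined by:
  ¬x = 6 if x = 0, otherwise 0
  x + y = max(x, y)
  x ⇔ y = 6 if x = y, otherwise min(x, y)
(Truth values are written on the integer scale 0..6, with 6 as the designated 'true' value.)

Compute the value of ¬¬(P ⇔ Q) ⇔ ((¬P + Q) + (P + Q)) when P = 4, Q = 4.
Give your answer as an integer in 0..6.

P ⇔ Q = 4 ⇔ 4 = 6
¬(P ⇔ Q) = ¬6 = 0
¬¬(P ⇔ Q) = ¬0 = 6
¬P = ¬4 = 0
¬P + Q = 0 + 4 = 4
P + Q = 4 + 4 = 4
(¬P + Q) + (P + Q) = 4 + 4 = 4
¬¬(P ⇔ Q) ⇔ ((¬P + Q) + (P + Q)) = 6 ⇔ 4 = 4

4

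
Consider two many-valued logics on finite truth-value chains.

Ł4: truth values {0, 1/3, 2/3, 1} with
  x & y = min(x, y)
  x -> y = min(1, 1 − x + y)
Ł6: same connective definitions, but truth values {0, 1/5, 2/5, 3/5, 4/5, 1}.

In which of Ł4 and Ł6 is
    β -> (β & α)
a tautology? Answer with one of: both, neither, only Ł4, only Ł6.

In Ł4: at α = 0, β = 1/3 the value is 2/3 — not a tautology.
In Ł6: at α = 0, β = 1/5 the value is 4/5 — not a tautology.

neither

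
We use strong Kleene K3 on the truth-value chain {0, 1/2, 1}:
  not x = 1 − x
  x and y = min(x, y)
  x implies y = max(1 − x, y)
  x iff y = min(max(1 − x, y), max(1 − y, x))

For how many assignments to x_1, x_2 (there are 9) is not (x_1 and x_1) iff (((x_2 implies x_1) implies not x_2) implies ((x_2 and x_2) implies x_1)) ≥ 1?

1

x_1 = 0, x_2 = 0 ↦ 1  ≥
x_1 = 0, x_2 = 1/2 ↦ 1/2  <
x_1 = 0, x_2 = 1 ↦ 0  <
x_1 = 1/2, x_2 = 0 ↦ 1/2  <
x_1 = 1/2, x_2 = 1/2 ↦ 1/2  <
x_1 = 1/2, x_2 = 1 ↦ 1/2  <
x_1 = 1, x_2 = 0 ↦ 0  <
x_1 = 1, x_2 = 1/2 ↦ 0  <
x_1 = 1, x_2 = 1 ↦ 0  <
So 1 of the 9 assignments meets the threshold.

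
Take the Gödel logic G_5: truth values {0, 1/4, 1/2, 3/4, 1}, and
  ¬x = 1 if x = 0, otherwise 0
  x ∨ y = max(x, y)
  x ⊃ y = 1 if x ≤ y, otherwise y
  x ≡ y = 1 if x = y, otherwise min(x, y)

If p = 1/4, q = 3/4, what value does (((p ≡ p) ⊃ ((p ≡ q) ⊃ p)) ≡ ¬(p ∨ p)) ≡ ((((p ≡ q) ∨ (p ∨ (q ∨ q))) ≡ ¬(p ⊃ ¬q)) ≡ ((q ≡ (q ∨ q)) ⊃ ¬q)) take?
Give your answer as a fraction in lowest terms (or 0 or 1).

1

p ≡ p = 1/4 ≡ 1/4 = 1
p ≡ q = 1/4 ≡ 3/4 = 1/4
(p ≡ q) ⊃ p = 1/4 ⊃ 1/4 = 1
(p ≡ p) ⊃ ((p ≡ q) ⊃ p) = 1 ⊃ 1 = 1
p ∨ p = 1/4 ∨ 1/4 = 1/4
¬(p ∨ p) = ¬1/4 = 0
((p ≡ p) ⊃ ((p ≡ q) ⊃ p)) ≡ ¬(p ∨ p) = 1 ≡ 0 = 0
p ≡ q = 1/4 ≡ 3/4 = 1/4
q ∨ q = 3/4 ∨ 3/4 = 3/4
p ∨ (q ∨ q) = 1/4 ∨ 3/4 = 3/4
(p ≡ q) ∨ (p ∨ (q ∨ q)) = 1/4 ∨ 3/4 = 3/4
¬q = ¬3/4 = 0
p ⊃ ¬q = 1/4 ⊃ 0 = 0
¬(p ⊃ ¬q) = ¬0 = 1
((p ≡ q) ∨ (p ∨ (q ∨ q))) ≡ ¬(p ⊃ ¬q) = 3/4 ≡ 1 = 3/4
q ∨ q = 3/4 ∨ 3/4 = 3/4
q ≡ (q ∨ q) = 3/4 ≡ 3/4 = 1
¬q = ¬3/4 = 0
(q ≡ (q ∨ q)) ⊃ ¬q = 1 ⊃ 0 = 0
(((p ≡ q) ∨ (p ∨ (q ∨ q))) ≡ ¬(p ⊃ ¬q)) ≡ ((q ≡ (q ∨ q)) ⊃ ¬q) = 3/4 ≡ 0 = 0
(((p ≡ p) ⊃ ((p ≡ q) ⊃ p)) ≡ ¬(p ∨ p)) ≡ ((((p ≡ q) ∨ (p ∨ (q ∨ q))) ≡ ¬(p ⊃ ¬q)) ≡ ((q ≡ (q ∨ q)) ⊃ ¬q)) = 0 ≡ 0 = 1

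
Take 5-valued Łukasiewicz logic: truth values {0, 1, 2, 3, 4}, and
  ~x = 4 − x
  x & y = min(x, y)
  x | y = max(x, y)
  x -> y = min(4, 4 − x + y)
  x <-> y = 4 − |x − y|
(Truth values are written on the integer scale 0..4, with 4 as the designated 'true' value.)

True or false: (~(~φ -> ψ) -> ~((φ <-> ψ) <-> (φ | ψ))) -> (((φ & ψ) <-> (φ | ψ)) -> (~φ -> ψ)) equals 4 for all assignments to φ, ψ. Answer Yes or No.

No

Counterexample: take φ = 0, ψ = 0.
~φ = ~0 = 4
~φ -> ψ = 4 -> 0 = 0
~(~φ -> ψ) = ~0 = 4
φ <-> ψ = 0 <-> 0 = 4
φ | ψ = 0 | 0 = 0
(φ <-> ψ) <-> (φ | ψ) = 4 <-> 0 = 0
~((φ <-> ψ) <-> (φ | ψ)) = ~0 = 4
~(~φ -> ψ) -> ~((φ <-> ψ) <-> (φ | ψ)) = 4 -> 4 = 4
φ & ψ = 0 & 0 = 0
φ | ψ = 0 | 0 = 0
(φ & ψ) <-> (φ | ψ) = 0 <-> 0 = 4
~φ = ~0 = 4
~φ -> ψ = 4 -> 0 = 0
((φ & ψ) <-> (φ | ψ)) -> (~φ -> ψ) = 4 -> 0 = 0
(~(~φ -> ψ) -> ~((φ <-> ψ) <-> (φ | ψ))) -> (((φ & ψ) <-> (φ | ψ)) -> (~φ -> ψ)) = 4 -> 0 = 0
This gives 0 ≠ 4.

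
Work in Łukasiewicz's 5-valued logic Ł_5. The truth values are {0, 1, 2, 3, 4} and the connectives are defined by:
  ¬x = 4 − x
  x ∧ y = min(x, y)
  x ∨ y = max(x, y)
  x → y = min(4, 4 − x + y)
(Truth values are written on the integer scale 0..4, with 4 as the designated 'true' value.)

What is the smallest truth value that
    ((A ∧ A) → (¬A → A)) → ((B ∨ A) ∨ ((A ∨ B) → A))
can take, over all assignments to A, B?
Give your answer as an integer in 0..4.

2

Take A = 0, B = 2:
A ∧ A = 0 ∧ 0 = 0
¬A = ¬0 = 4
¬A → A = 4 → 0 = 0
(A ∧ A) → (¬A → A) = 0 → 0 = 4
B ∨ A = 2 ∨ 0 = 2
A ∨ B = 0 ∨ 2 = 2
(A ∨ B) → A = 2 → 0 = 2
(B ∨ A) ∨ ((A ∨ B) → A) = 2 ∨ 2 = 2
((A ∧ A) → (¬A → A)) → ((B ∨ A) ∨ ((A ∨ B) → A)) = 4 → 2 = 2
No assignment yields a value below 2, so this is the minimum.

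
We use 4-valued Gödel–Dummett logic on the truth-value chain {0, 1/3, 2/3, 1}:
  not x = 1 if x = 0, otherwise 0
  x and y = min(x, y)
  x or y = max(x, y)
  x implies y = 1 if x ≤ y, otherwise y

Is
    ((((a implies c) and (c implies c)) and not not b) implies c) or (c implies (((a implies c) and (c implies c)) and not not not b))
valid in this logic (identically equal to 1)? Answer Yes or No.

No

Counterexample: take a = 0, b = 1/3, c = 1/3.
a implies c = 0 implies 1/3 = 1
c implies c = 1/3 implies 1/3 = 1
(a implies c) and (c implies c) = 1 and 1 = 1
not b = not 1/3 = 0
not not b = not 0 = 1
((a implies c) and (c implies c)) and not not b = 1 and 1 = 1
(((a implies c) and (c implies c)) and not not b) implies c = 1 implies 1/3 = 1/3
a implies c = 0 implies 1/3 = 1
c implies c = 1/3 implies 1/3 = 1
(a implies c) and (c implies c) = 1 and 1 = 1
not b = not 1/3 = 0
not not b = not 0 = 1
not not not b = not 1 = 0
((a implies c) and (c implies c)) and not not not b = 1 and 0 = 0
c implies (((a implies c) and (c implies c)) and not not not b) = 1/3 implies 0 = 0
((((a implies c) and (c implies c)) and not not b) implies c) or (c implies (((a implies c) and (c implies c)) and not not not b)) = 1/3 or 0 = 1/3
This gives 1/3 ≠ 1.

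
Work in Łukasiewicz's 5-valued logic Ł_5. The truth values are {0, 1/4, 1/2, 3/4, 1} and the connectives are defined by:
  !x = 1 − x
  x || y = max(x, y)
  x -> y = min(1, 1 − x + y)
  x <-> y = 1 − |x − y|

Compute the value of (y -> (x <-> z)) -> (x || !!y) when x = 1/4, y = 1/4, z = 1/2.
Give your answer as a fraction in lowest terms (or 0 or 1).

x <-> z = 1/4 <-> 1/2 = 3/4
y -> (x <-> z) = 1/4 -> 3/4 = 1
!y = !1/4 = 3/4
!!y = !3/4 = 1/4
x || !!y = 1/4 || 1/4 = 1/4
(y -> (x <-> z)) -> (x || !!y) = 1 -> 1/4 = 1/4

1/4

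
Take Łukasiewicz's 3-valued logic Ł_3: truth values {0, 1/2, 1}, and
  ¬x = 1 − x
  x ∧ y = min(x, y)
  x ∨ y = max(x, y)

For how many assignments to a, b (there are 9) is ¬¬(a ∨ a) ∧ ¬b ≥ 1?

a = 0, b = 0 ↦ 0  <
a = 0, b = 1/2 ↦ 0  <
a = 0, b = 1 ↦ 0  <
a = 1/2, b = 0 ↦ 1/2  <
a = 1/2, b = 1/2 ↦ 1/2  <
a = 1/2, b = 1 ↦ 0  <
a = 1, b = 0 ↦ 1  ≥
a = 1, b = 1/2 ↦ 1/2  <
a = 1, b = 1 ↦ 0  <
So 1 of the 9 assignments meets the threshold.

1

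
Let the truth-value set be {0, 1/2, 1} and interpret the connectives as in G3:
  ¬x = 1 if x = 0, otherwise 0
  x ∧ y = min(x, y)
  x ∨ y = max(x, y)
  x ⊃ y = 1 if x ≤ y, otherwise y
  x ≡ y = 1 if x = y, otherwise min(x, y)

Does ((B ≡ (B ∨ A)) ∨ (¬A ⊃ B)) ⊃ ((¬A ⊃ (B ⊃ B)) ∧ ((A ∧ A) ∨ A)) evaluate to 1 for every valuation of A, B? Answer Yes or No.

Counterexample: take A = 0, B = 0.
B ∨ A = 0 ∨ 0 = 0
B ≡ (B ∨ A) = 0 ≡ 0 = 1
¬A = ¬0 = 1
¬A ⊃ B = 1 ⊃ 0 = 0
(B ≡ (B ∨ A)) ∨ (¬A ⊃ B) = 1 ∨ 0 = 1
¬A = ¬0 = 1
B ⊃ B = 0 ⊃ 0 = 1
¬A ⊃ (B ⊃ B) = 1 ⊃ 1 = 1
A ∧ A = 0 ∧ 0 = 0
(A ∧ A) ∨ A = 0 ∨ 0 = 0
(¬A ⊃ (B ⊃ B)) ∧ ((A ∧ A) ∨ A) = 1 ∧ 0 = 0
((B ≡ (B ∨ A)) ∨ (¬A ⊃ B)) ⊃ ((¬A ⊃ (B ⊃ B)) ∧ ((A ∧ A) ∨ A)) = 1 ⊃ 0 = 0
This gives 0 ≠ 1.

No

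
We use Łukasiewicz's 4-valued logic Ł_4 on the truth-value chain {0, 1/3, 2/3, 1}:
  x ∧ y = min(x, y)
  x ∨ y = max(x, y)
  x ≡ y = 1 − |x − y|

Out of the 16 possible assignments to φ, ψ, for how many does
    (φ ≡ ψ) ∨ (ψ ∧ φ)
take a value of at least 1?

4

φ = 0, ψ = 0 ↦ 1  ≥
φ = 0, ψ = 1/3 ↦ 2/3  <
φ = 0, ψ = 2/3 ↦ 1/3  <
φ = 0, ψ = 1 ↦ 0  <
φ = 1/3, ψ = 0 ↦ 2/3  <
φ = 1/3, ψ = 1/3 ↦ 1  ≥
φ = 1/3, ψ = 2/3 ↦ 2/3  <
φ = 1/3, ψ = 1 ↦ 1/3  <
φ = 2/3, ψ = 0 ↦ 1/3  <
φ = 2/3, ψ = 1/3 ↦ 2/3  <
φ = 2/3, ψ = 2/3 ↦ 1  ≥
φ = 2/3, ψ = 1 ↦ 2/3  <
φ = 1, ψ = 0 ↦ 0  <
φ = 1, ψ = 1/3 ↦ 1/3  <
φ = 1, ψ = 2/3 ↦ 2/3  <
φ = 1, ψ = 1 ↦ 1  ≥
So 4 of the 16 assignments meet the threshold.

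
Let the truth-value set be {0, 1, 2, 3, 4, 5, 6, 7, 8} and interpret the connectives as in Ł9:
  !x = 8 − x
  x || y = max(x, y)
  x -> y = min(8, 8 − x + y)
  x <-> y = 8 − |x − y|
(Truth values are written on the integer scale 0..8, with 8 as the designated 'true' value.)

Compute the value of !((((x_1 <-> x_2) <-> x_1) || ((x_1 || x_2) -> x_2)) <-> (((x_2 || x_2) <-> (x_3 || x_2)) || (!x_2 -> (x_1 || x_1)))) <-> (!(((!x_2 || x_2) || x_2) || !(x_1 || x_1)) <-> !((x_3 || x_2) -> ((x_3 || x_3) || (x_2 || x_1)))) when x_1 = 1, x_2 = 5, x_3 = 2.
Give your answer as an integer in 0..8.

x_1 <-> x_2 = 1 <-> 5 = 4
(x_1 <-> x_2) <-> x_1 = 4 <-> 1 = 5
x_1 || x_2 = 1 || 5 = 5
(x_1 || x_2) -> x_2 = 5 -> 5 = 8
((x_1 <-> x_2) <-> x_1) || ((x_1 || x_2) -> x_2) = 5 || 8 = 8
x_2 || x_2 = 5 || 5 = 5
x_3 || x_2 = 2 || 5 = 5
(x_2 || x_2) <-> (x_3 || x_2) = 5 <-> 5 = 8
!x_2 = !5 = 3
x_1 || x_1 = 1 || 1 = 1
!x_2 -> (x_1 || x_1) = 3 -> 1 = 6
((x_2 || x_2) <-> (x_3 || x_2)) || (!x_2 -> (x_1 || x_1)) = 8 || 6 = 8
(((x_1 <-> x_2) <-> x_1) || ((x_1 || x_2) -> x_2)) <-> (((x_2 || x_2) <-> (x_3 || x_2)) || (!x_2 -> (x_1 || x_1))) = 8 <-> 8 = 8
!((((x_1 <-> x_2) <-> x_1) || ((x_1 || x_2) -> x_2)) <-> (((x_2 || x_2) <-> (x_3 || x_2)) || (!x_2 -> (x_1 || x_1)))) = !8 = 0
!x_2 = !5 = 3
!x_2 || x_2 = 3 || 5 = 5
(!x_2 || x_2) || x_2 = 5 || 5 = 5
x_1 || x_1 = 1 || 1 = 1
!(x_1 || x_1) = !1 = 7
((!x_2 || x_2) || x_2) || !(x_1 || x_1) = 5 || 7 = 7
!(((!x_2 || x_2) || x_2) || !(x_1 || x_1)) = !7 = 1
x_3 || x_2 = 2 || 5 = 5
x_3 || x_3 = 2 || 2 = 2
x_2 || x_1 = 5 || 1 = 5
(x_3 || x_3) || (x_2 || x_1) = 2 || 5 = 5
(x_3 || x_2) -> ((x_3 || x_3) || (x_2 || x_1)) = 5 -> 5 = 8
!((x_3 || x_2) -> ((x_3 || x_3) || (x_2 || x_1))) = !8 = 0
!(((!x_2 || x_2) || x_2) || !(x_1 || x_1)) <-> !((x_3 || x_2) -> ((x_3 || x_3) || (x_2 || x_1))) = 1 <-> 0 = 7
!((((x_1 <-> x_2) <-> x_1) || ((x_1 || x_2) -> x_2)) <-> (((x_2 || x_2) <-> (x_3 || x_2)) || (!x_2 -> (x_1 || x_1)))) <-> (!(((!x_2 || x_2) || x_2) || !(x_1 || x_1)) <-> !((x_3 || x_2) -> ((x_3 || x_3) || (x_2 || x_1)))) = 0 <-> 7 = 1

1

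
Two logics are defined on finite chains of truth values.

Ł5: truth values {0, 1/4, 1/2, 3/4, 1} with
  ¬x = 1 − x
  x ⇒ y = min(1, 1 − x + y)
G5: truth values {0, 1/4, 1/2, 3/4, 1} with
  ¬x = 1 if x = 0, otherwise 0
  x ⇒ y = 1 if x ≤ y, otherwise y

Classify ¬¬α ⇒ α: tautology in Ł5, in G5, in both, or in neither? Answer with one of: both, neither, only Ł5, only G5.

only Ł5

In Ł5: every assignment gives 1 — tautology.
In G5: at α = 1/4 the value is 1/4 — not a tautology.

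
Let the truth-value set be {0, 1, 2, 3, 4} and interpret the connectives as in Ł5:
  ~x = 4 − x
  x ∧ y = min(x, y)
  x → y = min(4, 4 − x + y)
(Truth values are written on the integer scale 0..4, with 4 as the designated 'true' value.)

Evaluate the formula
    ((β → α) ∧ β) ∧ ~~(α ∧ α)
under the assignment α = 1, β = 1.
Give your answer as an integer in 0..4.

1

β → α = 1 → 1 = 4
(β → α) ∧ β = 4 ∧ 1 = 1
α ∧ α = 1 ∧ 1 = 1
~(α ∧ α) = ~1 = 3
~~(α ∧ α) = ~3 = 1
((β → α) ∧ β) ∧ ~~(α ∧ α) = 1 ∧ 1 = 1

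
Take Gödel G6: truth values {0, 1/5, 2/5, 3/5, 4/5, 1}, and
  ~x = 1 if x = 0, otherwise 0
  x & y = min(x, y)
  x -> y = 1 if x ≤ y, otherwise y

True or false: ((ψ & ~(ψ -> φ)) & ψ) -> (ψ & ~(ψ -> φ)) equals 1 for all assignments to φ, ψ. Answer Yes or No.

Yes

At φ = 1/5, ψ = 0, for instance:
ψ -> φ = 0 -> 1/5 = 1
~(ψ -> φ) = ~1 = 0
ψ & ~(ψ -> φ) = 0 & 0 = 0
(ψ & ~(ψ -> φ)) & ψ = 0 & 0 = 0
((ψ & ~(ψ -> φ)) & ψ) -> (ψ & ~(ψ -> φ)) = 0 -> 0 = 1
and checking the remaining 35 assignments likewise gives ≥ 1 in every case.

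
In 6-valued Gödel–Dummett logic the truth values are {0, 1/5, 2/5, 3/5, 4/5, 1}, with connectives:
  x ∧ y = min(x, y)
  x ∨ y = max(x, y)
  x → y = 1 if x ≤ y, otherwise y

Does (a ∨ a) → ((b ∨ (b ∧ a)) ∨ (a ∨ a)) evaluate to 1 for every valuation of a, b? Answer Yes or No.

At a = 1/5, b = 2/5, for instance:
a ∨ a = 1/5 ∨ 1/5 = 1/5
b ∧ a = 2/5 ∧ 1/5 = 1/5
b ∨ (b ∧ a) = 2/5 ∨ 1/5 = 2/5
(b ∨ (b ∧ a)) ∨ (a ∨ a) = 2/5 ∨ 1/5 = 2/5
(a ∨ a) → ((b ∨ (b ∧ a)) ∨ (a ∨ a)) = 1/5 → 2/5 = 1
and checking the remaining 35 assignments likewise gives ≥ 1 in every case.

Yes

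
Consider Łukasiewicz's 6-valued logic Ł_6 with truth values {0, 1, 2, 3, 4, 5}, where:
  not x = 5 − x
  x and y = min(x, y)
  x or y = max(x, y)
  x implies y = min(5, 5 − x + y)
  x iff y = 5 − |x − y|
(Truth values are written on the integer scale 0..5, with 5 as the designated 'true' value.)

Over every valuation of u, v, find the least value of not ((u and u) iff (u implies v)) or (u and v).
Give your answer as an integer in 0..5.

Take u = 2, v = 0:
u and u = 2 and 2 = 2
u implies v = 2 implies 0 = 3
(u and u) iff (u implies v) = 2 iff 3 = 4
not ((u and u) iff (u implies v)) = not 4 = 1
u and v = 2 and 0 = 0
not ((u and u) iff (u implies v)) or (u and v) = 1 or 0 = 1
No assignment yields a value below 1, so this is the minimum.

1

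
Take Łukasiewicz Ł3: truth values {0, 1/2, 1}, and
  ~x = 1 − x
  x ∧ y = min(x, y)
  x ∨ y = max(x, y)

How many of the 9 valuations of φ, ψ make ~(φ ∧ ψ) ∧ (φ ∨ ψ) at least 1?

2

φ = 0, ψ = 0 ↦ 0  <
φ = 0, ψ = 1/2 ↦ 1/2  <
φ = 0, ψ = 1 ↦ 1  ≥
φ = 1/2, ψ = 0 ↦ 1/2  <
φ = 1/2, ψ = 1/2 ↦ 1/2  <
φ = 1/2, ψ = 1 ↦ 1/2  <
φ = 1, ψ = 0 ↦ 1  ≥
φ = 1, ψ = 1/2 ↦ 1/2  <
φ = 1, ψ = 1 ↦ 0  <
So 2 of the 9 assignments meet the threshold.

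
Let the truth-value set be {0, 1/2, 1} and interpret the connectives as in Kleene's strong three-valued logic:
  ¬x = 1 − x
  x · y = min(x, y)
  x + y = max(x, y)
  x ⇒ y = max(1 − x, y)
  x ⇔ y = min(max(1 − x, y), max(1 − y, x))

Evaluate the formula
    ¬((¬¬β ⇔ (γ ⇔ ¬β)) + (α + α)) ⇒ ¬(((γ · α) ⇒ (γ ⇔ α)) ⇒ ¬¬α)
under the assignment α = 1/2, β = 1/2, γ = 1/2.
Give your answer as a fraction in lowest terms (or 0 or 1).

¬β = ¬1/2 = 1/2
¬¬β = ¬1/2 = 1/2
¬β = ¬1/2 = 1/2
γ ⇔ ¬β = 1/2 ⇔ 1/2 = 1/2
¬¬β ⇔ (γ ⇔ ¬β) = 1/2 ⇔ 1/2 = 1/2
α + α = 1/2 + 1/2 = 1/2
(¬¬β ⇔ (γ ⇔ ¬β)) + (α + α) = 1/2 + 1/2 = 1/2
¬((¬¬β ⇔ (γ ⇔ ¬β)) + (α + α)) = ¬1/2 = 1/2
γ · α = 1/2 · 1/2 = 1/2
γ ⇔ α = 1/2 ⇔ 1/2 = 1/2
(γ · α) ⇒ (γ ⇔ α) = 1/2 ⇒ 1/2 = 1/2
¬α = ¬1/2 = 1/2
¬¬α = ¬1/2 = 1/2
((γ · α) ⇒ (γ ⇔ α)) ⇒ ¬¬α = 1/2 ⇒ 1/2 = 1/2
¬(((γ · α) ⇒ (γ ⇔ α)) ⇒ ¬¬α) = ¬1/2 = 1/2
¬((¬¬β ⇔ (γ ⇔ ¬β)) + (α + α)) ⇒ ¬(((γ · α) ⇒ (γ ⇔ α)) ⇒ ¬¬α) = 1/2 ⇒ 1/2 = 1/2

1/2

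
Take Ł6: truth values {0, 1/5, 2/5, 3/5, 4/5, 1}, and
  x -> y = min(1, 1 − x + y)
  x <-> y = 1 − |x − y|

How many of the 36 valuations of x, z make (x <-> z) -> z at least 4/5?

24

value 1: 17 assignments (counts)
value 4/5: 7 assignments (counts)
value 3/5: 5 assignments
value 2/5: 4 assignments
value 1/5: 2 assignments
value 0: 1 assignment
So 24 of the 36 assignments meet the threshold.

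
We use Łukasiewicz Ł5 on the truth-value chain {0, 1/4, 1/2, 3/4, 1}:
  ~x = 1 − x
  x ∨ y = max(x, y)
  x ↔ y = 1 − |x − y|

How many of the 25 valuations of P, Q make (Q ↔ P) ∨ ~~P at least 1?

9

value 1: 9 assignments (counts)
value 3/4: 9 assignments
value 1/2: 4 assignments
value 1/4: 2 assignments
value 0: 1 assignment
So 9 of the 25 assignments meet the threshold.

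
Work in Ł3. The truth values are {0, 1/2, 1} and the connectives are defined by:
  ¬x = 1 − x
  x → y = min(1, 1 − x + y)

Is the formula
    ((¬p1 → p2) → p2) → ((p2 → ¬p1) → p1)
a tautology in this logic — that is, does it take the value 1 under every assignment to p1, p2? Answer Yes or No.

No

Counterexample: take p1 = 0, p2 = 0.
¬p1 = ¬0 = 1
¬p1 → p2 = 1 → 0 = 0
(¬p1 → p2) → p2 = 0 → 0 = 1
¬p1 = ¬0 = 1
p2 → ¬p1 = 0 → 1 = 1
(p2 → ¬p1) → p1 = 1 → 0 = 0
((¬p1 → p2) → p2) → ((p2 → ¬p1) → p1) = 1 → 0 = 0
This gives 0 ≠ 1.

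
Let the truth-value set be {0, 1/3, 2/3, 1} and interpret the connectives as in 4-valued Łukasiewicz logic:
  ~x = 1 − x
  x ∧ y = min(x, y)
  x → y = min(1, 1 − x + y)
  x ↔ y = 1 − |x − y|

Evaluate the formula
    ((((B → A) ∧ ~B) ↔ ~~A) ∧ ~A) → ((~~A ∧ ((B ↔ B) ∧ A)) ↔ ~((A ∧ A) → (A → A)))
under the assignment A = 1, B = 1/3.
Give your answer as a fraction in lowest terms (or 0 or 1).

B → A = 1/3 → 1 = 1
~B = ~1/3 = 2/3
(B → A) ∧ ~B = 1 ∧ 2/3 = 2/3
~A = ~1 = 0
~~A = ~0 = 1
((B → A) ∧ ~B) ↔ ~~A = 2/3 ↔ 1 = 2/3
~A = ~1 = 0
(((B → A) ∧ ~B) ↔ ~~A) ∧ ~A = 2/3 ∧ 0 = 0
~A = ~1 = 0
~~A = ~0 = 1
B ↔ B = 1/3 ↔ 1/3 = 1
(B ↔ B) ∧ A = 1 ∧ 1 = 1
~~A ∧ ((B ↔ B) ∧ A) = 1 ∧ 1 = 1
A ∧ A = 1 ∧ 1 = 1
A → A = 1 → 1 = 1
(A ∧ A) → (A → A) = 1 → 1 = 1
~((A ∧ A) → (A → A)) = ~1 = 0
(~~A ∧ ((B ↔ B) ∧ A)) ↔ ~((A ∧ A) → (A → A)) = 1 ↔ 0 = 0
((((B → A) ∧ ~B) ↔ ~~A) ∧ ~A) → ((~~A ∧ ((B ↔ B) ∧ A)) ↔ ~((A ∧ A) → (A → A))) = 0 → 0 = 1

1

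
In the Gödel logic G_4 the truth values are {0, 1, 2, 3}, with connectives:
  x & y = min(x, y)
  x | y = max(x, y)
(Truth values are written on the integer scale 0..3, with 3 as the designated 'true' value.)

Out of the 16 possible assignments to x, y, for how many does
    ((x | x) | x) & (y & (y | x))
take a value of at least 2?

x = 0, y = 0 ↦ 0  <
x = 0, y = 1 ↦ 0  <
x = 0, y = 2 ↦ 0  <
x = 0, y = 3 ↦ 0  <
x = 1, y = 0 ↦ 0  <
x = 1, y = 1 ↦ 1  <
x = 1, y = 2 ↦ 1  <
x = 1, y = 3 ↦ 1  <
x = 2, y = 0 ↦ 0  <
x = 2, y = 1 ↦ 1  <
x = 2, y = 2 ↦ 2  ≥
x = 2, y = 3 ↦ 2  ≥
x = 3, y = 0 ↦ 0  <
x = 3, y = 1 ↦ 1  <
x = 3, y = 2 ↦ 2  ≥
x = 3, y = 3 ↦ 3  ≥
So 4 of the 16 assignments meet the threshold.

4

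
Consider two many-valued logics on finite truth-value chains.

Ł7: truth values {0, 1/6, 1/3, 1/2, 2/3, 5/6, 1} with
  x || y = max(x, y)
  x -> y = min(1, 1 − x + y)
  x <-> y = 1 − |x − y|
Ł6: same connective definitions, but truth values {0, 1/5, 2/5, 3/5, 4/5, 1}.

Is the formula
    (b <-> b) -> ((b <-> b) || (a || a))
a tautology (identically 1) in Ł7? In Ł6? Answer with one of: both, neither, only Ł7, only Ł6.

both

In Ł7: every assignment gives 1 — tautology.
In Ł6: every assignment gives 1 — tautology.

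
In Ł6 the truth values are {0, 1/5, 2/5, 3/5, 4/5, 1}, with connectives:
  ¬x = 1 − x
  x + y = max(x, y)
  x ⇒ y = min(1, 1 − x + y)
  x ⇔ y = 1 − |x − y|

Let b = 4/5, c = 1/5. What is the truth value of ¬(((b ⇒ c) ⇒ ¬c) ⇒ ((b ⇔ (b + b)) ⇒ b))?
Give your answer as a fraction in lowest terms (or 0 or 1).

1/5

b ⇒ c = 4/5 ⇒ 1/5 = 2/5
¬c = ¬1/5 = 4/5
(b ⇒ c) ⇒ ¬c = 2/5 ⇒ 4/5 = 1
b + b = 4/5 + 4/5 = 4/5
b ⇔ (b + b) = 4/5 ⇔ 4/5 = 1
(b ⇔ (b + b)) ⇒ b = 1 ⇒ 4/5 = 4/5
((b ⇒ c) ⇒ ¬c) ⇒ ((b ⇔ (b + b)) ⇒ b) = 1 ⇒ 4/5 = 4/5
¬(((b ⇒ c) ⇒ ¬c) ⇒ ((b ⇔ (b + b)) ⇒ b)) = ¬4/5 = 1/5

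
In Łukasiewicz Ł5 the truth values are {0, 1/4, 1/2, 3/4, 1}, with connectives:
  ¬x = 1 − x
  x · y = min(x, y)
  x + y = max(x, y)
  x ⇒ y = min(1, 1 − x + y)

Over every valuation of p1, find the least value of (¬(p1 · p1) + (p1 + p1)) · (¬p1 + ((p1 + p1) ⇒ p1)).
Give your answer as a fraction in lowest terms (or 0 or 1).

Take p1 = 1/2:
p1 · p1 = 1/2 · 1/2 = 1/2
¬(p1 · p1) = ¬1/2 = 1/2
p1 + p1 = 1/2 + 1/2 = 1/2
¬(p1 · p1) + (p1 + p1) = 1/2 + 1/2 = 1/2
¬p1 = ¬1/2 = 1/2
p1 + p1 = 1/2 + 1/2 = 1/2
(p1 + p1) ⇒ p1 = 1/2 ⇒ 1/2 = 1
¬p1 + ((p1 + p1) ⇒ p1) = 1/2 + 1 = 1
(¬(p1 · p1) + (p1 + p1)) · (¬p1 + ((p1 + p1) ⇒ p1)) = 1/2 · 1 = 1/2
No assignment yields a value below 1/2, so this is the minimum.

1/2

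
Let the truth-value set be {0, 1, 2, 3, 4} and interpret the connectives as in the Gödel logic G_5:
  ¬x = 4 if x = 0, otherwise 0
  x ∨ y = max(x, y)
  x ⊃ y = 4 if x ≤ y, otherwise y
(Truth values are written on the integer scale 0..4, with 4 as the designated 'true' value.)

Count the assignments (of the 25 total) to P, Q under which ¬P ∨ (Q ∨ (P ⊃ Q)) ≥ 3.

16

value 4: 15 assignments (counts)
value 3: 1 assignment (counts)
value 2: 2 assignments
value 1: 3 assignments
value 0: 4 assignments
So 16 of the 25 assignments meet the threshold.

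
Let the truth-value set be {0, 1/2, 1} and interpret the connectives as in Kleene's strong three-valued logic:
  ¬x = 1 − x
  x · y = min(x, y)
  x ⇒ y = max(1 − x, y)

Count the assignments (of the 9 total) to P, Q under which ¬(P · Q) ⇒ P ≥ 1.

3

P = 0, Q = 0 ↦ 0  <
P = 0, Q = 1/2 ↦ 0  <
P = 0, Q = 1 ↦ 0  <
P = 1/2, Q = 0 ↦ 1/2  <
P = 1/2, Q = 1/2 ↦ 1/2  <
P = 1/2, Q = 1 ↦ 1/2  <
P = 1, Q = 0 ↦ 1  ≥
P = 1, Q = 1/2 ↦ 1  ≥
P = 1, Q = 1 ↦ 1  ≥
So 3 of the 9 assignments meet the threshold.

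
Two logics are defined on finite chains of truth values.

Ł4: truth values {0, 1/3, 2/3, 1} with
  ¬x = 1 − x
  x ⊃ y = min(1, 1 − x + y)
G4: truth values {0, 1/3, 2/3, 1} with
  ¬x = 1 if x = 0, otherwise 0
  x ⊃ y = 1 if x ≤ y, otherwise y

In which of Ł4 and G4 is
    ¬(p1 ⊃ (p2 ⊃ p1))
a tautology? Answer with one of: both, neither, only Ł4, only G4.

neither

In Ł4: at p1 = 0, p2 = 0 the value is 0 — not a tautology.
In G4: at p1 = 0, p2 = 0 the value is 0 — not a tautology.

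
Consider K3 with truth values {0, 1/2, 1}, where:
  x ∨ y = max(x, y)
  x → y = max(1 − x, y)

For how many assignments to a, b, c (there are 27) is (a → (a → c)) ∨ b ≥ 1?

19

value 1: 19 assignments (counts)
value 1/2: 7 assignments
value 0: 1 assignment
So 19 of the 27 assignments meet the threshold.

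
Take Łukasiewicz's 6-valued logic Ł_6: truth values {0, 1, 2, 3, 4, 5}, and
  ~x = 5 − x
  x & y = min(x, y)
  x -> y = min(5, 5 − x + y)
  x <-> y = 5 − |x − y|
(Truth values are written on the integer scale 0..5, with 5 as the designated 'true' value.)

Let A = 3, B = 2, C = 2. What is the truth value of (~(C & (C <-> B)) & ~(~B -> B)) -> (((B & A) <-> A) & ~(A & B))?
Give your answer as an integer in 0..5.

C <-> B = 2 <-> 2 = 5
C & (C <-> B) = 2 & 5 = 2
~(C & (C <-> B)) = ~2 = 3
~B = ~2 = 3
~B -> B = 3 -> 2 = 4
~(~B -> B) = ~4 = 1
~(C & (C <-> B)) & ~(~B -> B) = 3 & 1 = 1
B & A = 2 & 3 = 2
(B & A) <-> A = 2 <-> 3 = 4
A & B = 3 & 2 = 2
~(A & B) = ~2 = 3
((B & A) <-> A) & ~(A & B) = 4 & 3 = 3
(~(C & (C <-> B)) & ~(~B -> B)) -> (((B & A) <-> A) & ~(A & B)) = 1 -> 3 = 5

5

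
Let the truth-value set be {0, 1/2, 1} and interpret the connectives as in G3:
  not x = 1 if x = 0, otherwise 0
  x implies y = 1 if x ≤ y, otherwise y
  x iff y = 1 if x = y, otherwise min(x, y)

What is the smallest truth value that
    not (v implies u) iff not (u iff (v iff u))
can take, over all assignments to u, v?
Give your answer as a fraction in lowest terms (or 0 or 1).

0

Take u = 0, v = 0:
v implies u = 0 implies 0 = 1
not (v implies u) = not 1 = 0
v iff u = 0 iff 0 = 1
u iff (v iff u) = 0 iff 1 = 0
not (u iff (v iff u)) = not 0 = 1
not (v implies u) iff not (u iff (v iff u)) = 0 iff 1 = 0
No assignment yields a value below 0, so this is the minimum.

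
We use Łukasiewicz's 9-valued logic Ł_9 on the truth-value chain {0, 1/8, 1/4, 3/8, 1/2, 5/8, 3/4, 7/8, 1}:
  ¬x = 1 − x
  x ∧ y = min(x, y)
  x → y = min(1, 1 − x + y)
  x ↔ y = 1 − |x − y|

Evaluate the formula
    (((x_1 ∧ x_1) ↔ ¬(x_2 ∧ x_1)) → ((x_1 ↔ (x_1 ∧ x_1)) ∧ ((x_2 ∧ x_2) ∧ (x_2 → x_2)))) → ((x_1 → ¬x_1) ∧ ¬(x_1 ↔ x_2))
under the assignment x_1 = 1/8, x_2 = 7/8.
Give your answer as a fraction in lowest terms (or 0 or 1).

3/4

x_1 ∧ x_1 = 1/8 ∧ 1/8 = 1/8
x_2 ∧ x_1 = 7/8 ∧ 1/8 = 1/8
¬(x_2 ∧ x_1) = ¬1/8 = 7/8
(x_1 ∧ x_1) ↔ ¬(x_2 ∧ x_1) = 1/8 ↔ 7/8 = 1/4
x_1 ∧ x_1 = 1/8 ∧ 1/8 = 1/8
x_1 ↔ (x_1 ∧ x_1) = 1/8 ↔ 1/8 = 1
x_2 ∧ x_2 = 7/8 ∧ 7/8 = 7/8
x_2 → x_2 = 7/8 → 7/8 = 1
(x_2 ∧ x_2) ∧ (x_2 → x_2) = 7/8 ∧ 1 = 7/8
(x_1 ↔ (x_1 ∧ x_1)) ∧ ((x_2 ∧ x_2) ∧ (x_2 → x_2)) = 1 ∧ 7/8 = 7/8
((x_1 ∧ x_1) ↔ ¬(x_2 ∧ x_1)) → ((x_1 ↔ (x_1 ∧ x_1)) ∧ ((x_2 ∧ x_2) ∧ (x_2 → x_2))) = 1/4 → 7/8 = 1
¬x_1 = ¬1/8 = 7/8
x_1 → ¬x_1 = 1/8 → 7/8 = 1
x_1 ↔ x_2 = 1/8 ↔ 7/8 = 1/4
¬(x_1 ↔ x_2) = ¬1/4 = 3/4
(x_1 → ¬x_1) ∧ ¬(x_1 ↔ x_2) = 1 ∧ 3/4 = 3/4
(((x_1 ∧ x_1) ↔ ¬(x_2 ∧ x_1)) → ((x_1 ↔ (x_1 ∧ x_1)) ∧ ((x_2 ∧ x_2) ∧ (x_2 → x_2)))) → ((x_1 → ¬x_1) ∧ ¬(x_1 ↔ x_2)) = 1 → 3/4 = 3/4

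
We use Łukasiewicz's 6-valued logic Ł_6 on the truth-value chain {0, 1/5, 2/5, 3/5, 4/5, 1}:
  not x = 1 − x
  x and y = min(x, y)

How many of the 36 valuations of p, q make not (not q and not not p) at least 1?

11

value 1: 11 assignments (counts)
value 4/5: 9 assignments
value 3/5: 7 assignments
value 2/5: 5 assignments
value 1/5: 3 assignments
value 0: 1 assignment
So 11 of the 36 assignments meet the threshold.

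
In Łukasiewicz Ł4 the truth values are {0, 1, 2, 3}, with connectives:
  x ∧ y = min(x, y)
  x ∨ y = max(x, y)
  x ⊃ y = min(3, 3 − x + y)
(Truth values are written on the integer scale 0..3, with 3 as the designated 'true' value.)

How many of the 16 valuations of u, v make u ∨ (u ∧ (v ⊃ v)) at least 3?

u = 0, v = 0 ↦ 0  <
u = 0, v = 1 ↦ 0  <
u = 0, v = 2 ↦ 0  <
u = 0, v = 3 ↦ 0  <
u = 1, v = 0 ↦ 1  <
u = 1, v = 1 ↦ 1  <
u = 1, v = 2 ↦ 1  <
u = 1, v = 3 ↦ 1  <
u = 2, v = 0 ↦ 2  <
u = 2, v = 1 ↦ 2  <
u = 2, v = 2 ↦ 2  <
u = 2, v = 3 ↦ 2  <
u = 3, v = 0 ↦ 3  ≥
u = 3, v = 1 ↦ 3  ≥
u = 3, v = 2 ↦ 3  ≥
u = 3, v = 3 ↦ 3  ≥
So 4 of the 16 assignments meet the threshold.

4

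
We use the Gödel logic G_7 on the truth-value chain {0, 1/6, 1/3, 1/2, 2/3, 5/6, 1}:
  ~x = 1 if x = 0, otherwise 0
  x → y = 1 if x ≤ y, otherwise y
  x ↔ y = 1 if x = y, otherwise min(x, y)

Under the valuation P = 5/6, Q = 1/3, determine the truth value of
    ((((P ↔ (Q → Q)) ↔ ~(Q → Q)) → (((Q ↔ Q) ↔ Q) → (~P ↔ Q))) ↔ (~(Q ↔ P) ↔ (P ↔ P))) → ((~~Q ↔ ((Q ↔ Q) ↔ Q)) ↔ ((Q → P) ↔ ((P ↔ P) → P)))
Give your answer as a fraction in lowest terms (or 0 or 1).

Q → Q = 1/3 → 1/3 = 1
P ↔ (Q → Q) = 5/6 ↔ 1 = 5/6
Q → Q = 1/3 → 1/3 = 1
~(Q → Q) = ~1 = 0
(P ↔ (Q → Q)) ↔ ~(Q → Q) = 5/6 ↔ 0 = 0
Q ↔ Q = 1/3 ↔ 1/3 = 1
(Q ↔ Q) ↔ Q = 1 ↔ 1/3 = 1/3
~P = ~5/6 = 0
~P ↔ Q = 0 ↔ 1/3 = 0
((Q ↔ Q) ↔ Q) → (~P ↔ Q) = 1/3 → 0 = 0
((P ↔ (Q → Q)) ↔ ~(Q → Q)) → (((Q ↔ Q) ↔ Q) → (~P ↔ Q)) = 0 → 0 = 1
Q ↔ P = 1/3 ↔ 5/6 = 1/3
~(Q ↔ P) = ~1/3 = 0
P ↔ P = 5/6 ↔ 5/6 = 1
~(Q ↔ P) ↔ (P ↔ P) = 0 ↔ 1 = 0
(((P ↔ (Q → Q)) ↔ ~(Q → Q)) → (((Q ↔ Q) ↔ Q) → (~P ↔ Q))) ↔ (~(Q ↔ P) ↔ (P ↔ P)) = 1 ↔ 0 = 0
~Q = ~1/3 = 0
~~Q = ~0 = 1
Q ↔ Q = 1/3 ↔ 1/3 = 1
(Q ↔ Q) ↔ Q = 1 ↔ 1/3 = 1/3
~~Q ↔ ((Q ↔ Q) ↔ Q) = 1 ↔ 1/3 = 1/3
Q → P = 1/3 → 5/6 = 1
P ↔ P = 5/6 ↔ 5/6 = 1
(P ↔ P) → P = 1 → 5/6 = 5/6
(Q → P) ↔ ((P ↔ P) → P) = 1 ↔ 5/6 = 5/6
(~~Q ↔ ((Q ↔ Q) ↔ Q)) ↔ ((Q → P) ↔ ((P ↔ P) → P)) = 1/3 ↔ 5/6 = 1/3
((((P ↔ (Q → Q)) ↔ ~(Q → Q)) → (((Q ↔ Q) ↔ Q) → (~P ↔ Q))) ↔ (~(Q ↔ P) ↔ (P ↔ P))) → ((~~Q ↔ ((Q ↔ Q) ↔ Q)) ↔ ((Q → P) ↔ ((P ↔ P) → P))) = 0 → 1/3 = 1

1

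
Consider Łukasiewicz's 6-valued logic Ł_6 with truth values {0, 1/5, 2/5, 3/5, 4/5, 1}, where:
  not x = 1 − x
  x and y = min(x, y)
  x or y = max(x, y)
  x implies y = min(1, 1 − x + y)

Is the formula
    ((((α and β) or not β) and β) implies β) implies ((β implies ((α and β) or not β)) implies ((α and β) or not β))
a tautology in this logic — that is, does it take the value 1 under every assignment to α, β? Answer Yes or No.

No

Counterexample: take α = 0, β = 1/5.
α and β = 0 and 1/5 = 0
not β = not 1/5 = 4/5
(α and β) or not β = 0 or 4/5 = 4/5
((α and β) or not β) and β = 4/5 and 1/5 = 1/5
(((α and β) or not β) and β) implies β = 1/5 implies 1/5 = 1
α and β = 0 and 1/5 = 0
not β = not 1/5 = 4/5
(α and β) or not β = 0 or 4/5 = 4/5
β implies ((α and β) or not β) = 1/5 implies 4/5 = 1
α and β = 0 and 1/5 = 0
not β = not 1/5 = 4/5
(α and β) or not β = 0 or 4/5 = 4/5
(β implies ((α and β) or not β)) implies ((α and β) or not β) = 1 implies 4/5 = 4/5
((((α and β) or not β) and β) implies β) implies ((β implies ((α and β) or not β)) implies ((α and β) or not β)) = 1 implies 4/5 = 4/5
This gives 4/5 ≠ 1.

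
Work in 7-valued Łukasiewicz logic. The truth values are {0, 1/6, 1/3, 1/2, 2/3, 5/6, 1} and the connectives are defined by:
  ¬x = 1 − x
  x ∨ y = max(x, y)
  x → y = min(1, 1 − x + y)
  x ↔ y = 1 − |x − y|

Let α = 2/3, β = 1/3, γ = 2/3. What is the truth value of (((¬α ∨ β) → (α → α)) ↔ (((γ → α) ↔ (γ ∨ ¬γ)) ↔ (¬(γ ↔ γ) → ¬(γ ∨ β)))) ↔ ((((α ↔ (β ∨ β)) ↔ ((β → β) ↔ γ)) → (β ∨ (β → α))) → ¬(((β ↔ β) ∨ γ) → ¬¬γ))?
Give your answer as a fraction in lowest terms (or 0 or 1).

¬α = ¬2/3 = 1/3
¬α ∨ β = 1/3 ∨ 1/3 = 1/3
α → α = 2/3 → 2/3 = 1
(¬α ∨ β) → (α → α) = 1/3 → 1 = 1
γ → α = 2/3 → 2/3 = 1
¬γ = ¬2/3 = 1/3
γ ∨ ¬γ = 2/3 ∨ 1/3 = 2/3
(γ → α) ↔ (γ ∨ ¬γ) = 1 ↔ 2/3 = 2/3
γ ↔ γ = 2/3 ↔ 2/3 = 1
¬(γ ↔ γ) = ¬1 = 0
γ ∨ β = 2/3 ∨ 1/3 = 2/3
¬(γ ∨ β) = ¬2/3 = 1/3
¬(γ ↔ γ) → ¬(γ ∨ β) = 0 → 1/3 = 1
((γ → α) ↔ (γ ∨ ¬γ)) ↔ (¬(γ ↔ γ) → ¬(γ ∨ β)) = 2/3 ↔ 1 = 2/3
((¬α ∨ β) → (α → α)) ↔ (((γ → α) ↔ (γ ∨ ¬γ)) ↔ (¬(γ ↔ γ) → ¬(γ ∨ β))) = 1 ↔ 2/3 = 2/3
β ∨ β = 1/3 ∨ 1/3 = 1/3
α ↔ (β ∨ β) = 2/3 ↔ 1/3 = 2/3
β → β = 1/3 → 1/3 = 1
(β → β) ↔ γ = 1 ↔ 2/3 = 2/3
(α ↔ (β ∨ β)) ↔ ((β → β) ↔ γ) = 2/3 ↔ 2/3 = 1
β → α = 1/3 → 2/3 = 1
β ∨ (β → α) = 1/3 ∨ 1 = 1
((α ↔ (β ∨ β)) ↔ ((β → β) ↔ γ)) → (β ∨ (β → α)) = 1 → 1 = 1
β ↔ β = 1/3 ↔ 1/3 = 1
(β ↔ β) ∨ γ = 1 ∨ 2/3 = 1
¬γ = ¬2/3 = 1/3
¬¬γ = ¬1/3 = 2/3
((β ↔ β) ∨ γ) → ¬¬γ = 1 → 2/3 = 2/3
¬(((β ↔ β) ∨ γ) → ¬¬γ) = ¬2/3 = 1/3
(((α ↔ (β ∨ β)) ↔ ((β → β) ↔ γ)) → (β ∨ (β → α))) → ¬(((β ↔ β) ∨ γ) → ¬¬γ) = 1 → 1/3 = 1/3
(((¬α ∨ β) → (α → α)) ↔ (((γ → α) ↔ (γ ∨ ¬γ)) ↔ (¬(γ ↔ γ) → ¬(γ ∨ β)))) ↔ ((((α ↔ (β ∨ β)) ↔ ((β → β) ↔ γ)) → (β ∨ (β → α))) → ¬(((β ↔ β) ∨ γ) → ¬¬γ)) = 2/3 ↔ 1/3 = 2/3

2/3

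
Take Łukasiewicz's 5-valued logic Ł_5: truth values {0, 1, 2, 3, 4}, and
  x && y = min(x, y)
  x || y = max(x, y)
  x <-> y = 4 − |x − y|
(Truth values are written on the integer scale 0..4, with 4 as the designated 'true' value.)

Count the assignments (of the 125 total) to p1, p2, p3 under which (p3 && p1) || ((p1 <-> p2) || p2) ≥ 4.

49

value 4: 49 assignments (counts)
value 3: 51 assignments
value 2: 19 assignments
value 1: 5 assignments
value 0: 1 assignment
So 49 of the 125 assignments meet the threshold.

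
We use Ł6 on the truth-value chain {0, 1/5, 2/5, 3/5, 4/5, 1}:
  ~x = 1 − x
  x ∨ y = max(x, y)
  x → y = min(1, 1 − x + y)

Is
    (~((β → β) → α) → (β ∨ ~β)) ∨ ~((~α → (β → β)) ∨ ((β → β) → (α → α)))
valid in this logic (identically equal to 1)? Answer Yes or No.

Counterexample: take α = 0, β = 1/5.
β → β = 1/5 → 1/5 = 1
(β → β) → α = 1 → 0 = 0
~((β → β) → α) = ~0 = 1
~β = ~1/5 = 4/5
β ∨ ~β = 1/5 ∨ 4/5 = 4/5
~((β → β) → α) → (β ∨ ~β) = 1 → 4/5 = 4/5
~α = ~0 = 1
β → β = 1/5 → 1/5 = 1
~α → (β → β) = 1 → 1 = 1
β → β = 1/5 → 1/5 = 1
α → α = 0 → 0 = 1
(β → β) → (α → α) = 1 → 1 = 1
(~α → (β → β)) ∨ ((β → β) → (α → α)) = 1 ∨ 1 = 1
~((~α → (β → β)) ∨ ((β → β) → (α → α))) = ~1 = 0
(~((β → β) → α) → (β ∨ ~β)) ∨ ~((~α → (β → β)) ∨ ((β → β) → (α → α))) = 4/5 ∨ 0 = 4/5
This gives 4/5 ≠ 1.

No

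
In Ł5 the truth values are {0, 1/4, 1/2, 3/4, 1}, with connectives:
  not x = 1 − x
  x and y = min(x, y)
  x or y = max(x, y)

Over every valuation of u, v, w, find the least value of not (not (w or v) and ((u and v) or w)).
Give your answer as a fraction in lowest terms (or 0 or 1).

Take u = 0, v = 0, w = 1/2:
w or v = 1/2 or 0 = 1/2
not (w or v) = not 1/2 = 1/2
u and v = 0 and 0 = 0
(u and v) or w = 0 or 1/2 = 1/2
not (w or v) and ((u and v) or w) = 1/2 and 1/2 = 1/2
not (not (w or v) and ((u and v) or w)) = not 1/2 = 1/2
No assignment yields a value below 1/2, so this is the minimum.

1/2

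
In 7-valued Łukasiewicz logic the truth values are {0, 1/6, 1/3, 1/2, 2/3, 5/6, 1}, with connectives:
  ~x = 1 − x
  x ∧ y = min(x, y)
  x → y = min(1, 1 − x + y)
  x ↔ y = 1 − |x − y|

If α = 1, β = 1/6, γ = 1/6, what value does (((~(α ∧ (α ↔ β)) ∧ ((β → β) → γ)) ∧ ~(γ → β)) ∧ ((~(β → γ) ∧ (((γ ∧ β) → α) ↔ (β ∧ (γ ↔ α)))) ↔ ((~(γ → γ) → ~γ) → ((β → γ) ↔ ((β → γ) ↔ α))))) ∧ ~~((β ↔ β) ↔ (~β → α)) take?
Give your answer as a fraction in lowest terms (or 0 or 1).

0

α ↔ β = 1 ↔ 1/6 = 1/6
α ∧ (α ↔ β) = 1 ∧ 1/6 = 1/6
~(α ∧ (α ↔ β)) = ~1/6 = 5/6
β → β = 1/6 → 1/6 = 1
(β → β) → γ = 1 → 1/6 = 1/6
~(α ∧ (α ↔ β)) ∧ ((β → β) → γ) = 5/6 ∧ 1/6 = 1/6
γ → β = 1/6 → 1/6 = 1
~(γ → β) = ~1 = 0
(~(α ∧ (α ↔ β)) ∧ ((β → β) → γ)) ∧ ~(γ → β) = 1/6 ∧ 0 = 0
β → γ = 1/6 → 1/6 = 1
~(β → γ) = ~1 = 0
γ ∧ β = 1/6 ∧ 1/6 = 1/6
(γ ∧ β) → α = 1/6 → 1 = 1
γ ↔ α = 1/6 ↔ 1 = 1/6
β ∧ (γ ↔ α) = 1/6 ∧ 1/6 = 1/6
((γ ∧ β) → α) ↔ (β ∧ (γ ↔ α)) = 1 ↔ 1/6 = 1/6
~(β → γ) ∧ (((γ ∧ β) → α) ↔ (β ∧ (γ ↔ α))) = 0 ∧ 1/6 = 0
γ → γ = 1/6 → 1/6 = 1
~(γ → γ) = ~1 = 0
~γ = ~1/6 = 5/6
~(γ → γ) → ~γ = 0 → 5/6 = 1
β → γ = 1/6 → 1/6 = 1
β → γ = 1/6 → 1/6 = 1
(β → γ) ↔ α = 1 ↔ 1 = 1
(β → γ) ↔ ((β → γ) ↔ α) = 1 ↔ 1 = 1
(~(γ → γ) → ~γ) → ((β → γ) ↔ ((β → γ) ↔ α)) = 1 → 1 = 1
(~(β → γ) ∧ (((γ ∧ β) → α) ↔ (β ∧ (γ ↔ α)))) ↔ ((~(γ → γ) → ~γ) → ((β → γ) ↔ ((β → γ) ↔ α))) = 0 ↔ 1 = 0
((~(α ∧ (α ↔ β)) ∧ ((β → β) → γ)) ∧ ~(γ → β)) ∧ ((~(β → γ) ∧ (((γ ∧ β) → α) ↔ (β ∧ (γ ↔ α)))) ↔ ((~(γ → γ) → ~γ) → ((β → γ) ↔ ((β → γ) ↔ α)))) = 0 ∧ 0 = 0
β ↔ β = 1/6 ↔ 1/6 = 1
~β = ~1/6 = 5/6
~β → α = 5/6 → 1 = 1
(β ↔ β) ↔ (~β → α) = 1 ↔ 1 = 1
~((β ↔ β) ↔ (~β → α)) = ~1 = 0
~~((β ↔ β) ↔ (~β → α)) = ~0 = 1
(((~(α ∧ (α ↔ β)) ∧ ((β → β) → γ)) ∧ ~(γ → β)) ∧ ((~(β → γ) ∧ (((γ ∧ β) → α) ↔ (β ∧ (γ ↔ α)))) ↔ ((~(γ → γ) → ~γ) → ((β → γ) ↔ ((β → γ) ↔ α))))) ∧ ~~((β ↔ β) ↔ (~β → α)) = 0 ∧ 1 = 0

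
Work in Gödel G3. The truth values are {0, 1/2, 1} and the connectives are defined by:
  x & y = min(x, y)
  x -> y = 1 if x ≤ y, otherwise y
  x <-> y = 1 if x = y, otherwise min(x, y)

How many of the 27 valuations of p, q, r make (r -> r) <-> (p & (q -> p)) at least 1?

9

value 1: 9 assignments (counts)
value 1/2: 9 assignments
value 0: 9 assignments
So 9 of the 27 assignments meet the threshold.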